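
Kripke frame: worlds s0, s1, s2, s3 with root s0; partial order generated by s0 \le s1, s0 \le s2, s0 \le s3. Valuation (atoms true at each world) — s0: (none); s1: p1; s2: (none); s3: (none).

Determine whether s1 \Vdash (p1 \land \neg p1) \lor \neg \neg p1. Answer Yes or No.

s1 \Vdash (p1 \land \neg p1) \lor \neg \neg p1 via the disjunct \neg \neg p1.

Yes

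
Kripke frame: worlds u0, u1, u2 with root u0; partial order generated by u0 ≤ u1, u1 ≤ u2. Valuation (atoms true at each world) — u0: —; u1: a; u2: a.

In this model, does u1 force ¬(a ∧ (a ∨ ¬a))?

u1 ⊮ ¬(a ∧ (a ∨ ¬a)) since u1 is accessible from u1 and u1 ⊩ a ∧ (a ∨ ¬a).
u1 ⊩ a ∧ (a ∨ ¬a) since u1 forces both conjuncts.

No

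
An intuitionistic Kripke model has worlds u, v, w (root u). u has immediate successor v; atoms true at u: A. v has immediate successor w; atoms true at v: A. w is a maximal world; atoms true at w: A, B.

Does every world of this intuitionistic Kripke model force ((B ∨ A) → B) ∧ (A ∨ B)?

Not every world: u ⊮ ((B ∨ A) → B) ∧ (A ∨ B).
u ⊮ ((B ∨ A) → B) ∧ (A ∨ B) since u fails (B ∨ A) → B.

No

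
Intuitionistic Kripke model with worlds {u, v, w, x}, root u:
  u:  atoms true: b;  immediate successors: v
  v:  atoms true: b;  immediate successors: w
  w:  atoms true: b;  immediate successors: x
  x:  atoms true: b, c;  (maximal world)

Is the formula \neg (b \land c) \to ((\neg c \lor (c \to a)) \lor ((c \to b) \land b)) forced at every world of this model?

Yes

u \Vdash \neg (b \land c) \to ((\neg c \lor (c \to a)) \lor ((c \to b) \land b)) vacuously: no world accessible from u forces the antecedent \neg (b \land c).
Since the root u forces \neg (b \land c) \to ((\neg c \lor (c \to a)) \lor ((c \to b) \land b)) and forcing is persistent (monotone upward), every world forces it.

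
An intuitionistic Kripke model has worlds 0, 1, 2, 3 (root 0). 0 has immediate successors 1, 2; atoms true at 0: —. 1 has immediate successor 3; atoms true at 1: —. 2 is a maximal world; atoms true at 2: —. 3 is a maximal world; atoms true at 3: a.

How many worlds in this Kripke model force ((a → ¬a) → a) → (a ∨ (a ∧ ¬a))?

0: does not force it — 0 ⊮ ((a → ¬a) → a) → (a ∨ (a ∧ ¬a)): at the accessible world 1, 1 ⊩ (a → ¬a) → a but 1 ⊮ a ∨ (a ∧ ¬a).
1: does not force it — 1 ⊮ ((a → ¬a) → a) → (a ∨ (a ∧ ¬a)): already at 1 itself, 1 ⊩ (a → ¬a) → a but 1 ⊮ a ∨ (a ∧ ¬a).
2: forces it.
3: forces it.
Worlds forcing the formula: {2, 3}.

2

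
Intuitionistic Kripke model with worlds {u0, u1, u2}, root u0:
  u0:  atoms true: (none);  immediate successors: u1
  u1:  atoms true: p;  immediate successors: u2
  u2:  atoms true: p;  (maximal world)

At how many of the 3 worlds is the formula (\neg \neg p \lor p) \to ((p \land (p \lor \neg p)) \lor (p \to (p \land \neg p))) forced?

u0: does not force it — u0 \nVdash (\neg \neg p \lor p) \to ((p \land (p \lor \neg p)) \lor (p \to (p \land \neg p))): already at u0 itself, u0 \Vdash \neg \neg p \lor p but u0 \nVdash (p \land (p \lor \neg p)) \lor (p \to (p \land \neg p)).
u1: forces it.
u2: forces it.
Worlds forcing the formula: {u1, u2}.

2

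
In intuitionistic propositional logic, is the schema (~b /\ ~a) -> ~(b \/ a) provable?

This is a constructively valid De Morgan direction (conjunction of negations to negated disjunction), which is intuitionistically derivable.
If both ~b and ~a hold at a world, no accessible world forces b or forces a, so none forces b \/ a.

Yes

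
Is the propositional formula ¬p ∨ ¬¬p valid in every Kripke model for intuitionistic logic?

No

This is the weak law of excluded middle, which is not intuitionistically valid.
A Kripke countermodel: worlds u0, u1, u2; order generated by u0 ≤ u1, u0 ≤ u2; atoms true at each world — u0:{}; u1:{p}; u2:{}.
u0 ⊮ ¬p ∨ ¬¬p: neither disjunct is forced at u0.
u0 ⊮ ¬p since u1 is accessible from u0 and u1 ⊩ p.
So the root u0 does not force the formula.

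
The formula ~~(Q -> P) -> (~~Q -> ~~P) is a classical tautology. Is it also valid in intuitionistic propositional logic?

This is the distribution of double negation over implication, which is intuitionistically derivable.
Assume ~~(Q -> P) and ~~Q; suppose ~P. Then Q -> P would give ~Q (by contraposition), contradicting ~~Q; so ~(Q -> P), contradicting ~~(Q -> P). Hence ~~P.

Yes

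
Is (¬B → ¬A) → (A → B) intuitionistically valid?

No

This is the converse of contraposition, which is not intuitionistically valid.
A Kripke countermodel: worlds w0, w1; order generated by w0 ≤ w1; atoms true at each world — w0:{A}; w1:{A,B}.
w0 ⊮ (¬B → ¬A) → (A → B): already at w0 itself, w0 ⊩ ¬B → ¬A but w0 ⊮ A → B.
w0 ⊮ A → B: already at w0 itself, w0 ⊩ A but w0 ⊮ B.
w0 lacks atom B, so w0 ⊮ B.
So the root w0 does not force the formula.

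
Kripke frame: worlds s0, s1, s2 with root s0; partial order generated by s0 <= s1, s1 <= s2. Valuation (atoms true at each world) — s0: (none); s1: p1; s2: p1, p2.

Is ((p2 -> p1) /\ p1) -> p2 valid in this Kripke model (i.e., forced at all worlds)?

Not every world: s0 ||-/- ((p2 -> p1) /\ p1) -> p2.
s0 ||-/- ((p2 -> p1) /\ p1) -> p2: at the accessible world s1, s1 ||- (p2 -> p1) /\ p1 but s1 ||-/- p2.
s1 lacks atom p2, so s1 ||-/- p2.

No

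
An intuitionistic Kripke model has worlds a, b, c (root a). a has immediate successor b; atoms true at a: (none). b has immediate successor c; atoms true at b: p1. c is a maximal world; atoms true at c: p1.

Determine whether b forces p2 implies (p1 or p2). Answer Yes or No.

b forces p2 implies (p1 or p2) vacuously: no world accessible from b forces the antecedent p2.

Yes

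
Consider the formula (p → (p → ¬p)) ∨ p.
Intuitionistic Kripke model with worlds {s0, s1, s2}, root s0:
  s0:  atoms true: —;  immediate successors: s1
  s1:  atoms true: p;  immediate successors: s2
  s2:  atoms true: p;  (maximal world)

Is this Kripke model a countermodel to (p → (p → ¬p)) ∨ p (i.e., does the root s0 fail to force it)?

s0 ⊮ (p → (p → ¬p)) ∨ p: neither disjunct is forced at s0.
s0 ⊮ p → (p → ¬p): at the accessible world s1, s1 ⊩ p but s1 ⊮ p → ¬p.
s1 ⊮ p → ¬p: already at s1 itself, s1 ⊩ p but s1 ⊮ ¬p.
s1 ⊮ ¬p since s1 is accessible from s1 and s1 ⊩ p.
So the root s0 does not force (p → (p → ¬p)) ∨ p; the model is a countermodel.

Yes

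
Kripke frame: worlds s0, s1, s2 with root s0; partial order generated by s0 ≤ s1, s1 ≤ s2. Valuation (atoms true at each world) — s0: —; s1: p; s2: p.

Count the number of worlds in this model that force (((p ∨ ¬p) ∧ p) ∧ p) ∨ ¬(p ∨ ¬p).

s0: does not force it — s0 ⊮ (((p ∨ ¬p) ∧ p) ∧ p) ∨ ¬(p ∨ ¬p): neither disjunct is forced at s0.
s1: forces it.
s2: forces it.
Worlds forcing the formula: {s1, s2}.

2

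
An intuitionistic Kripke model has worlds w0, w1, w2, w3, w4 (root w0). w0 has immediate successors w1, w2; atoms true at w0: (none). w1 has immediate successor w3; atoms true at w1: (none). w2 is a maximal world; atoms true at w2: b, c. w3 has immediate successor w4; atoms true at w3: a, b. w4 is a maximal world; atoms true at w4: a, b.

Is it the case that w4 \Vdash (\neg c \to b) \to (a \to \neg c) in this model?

Yes

w4 \Vdash (\neg c \to b) \to (a \to \neg c): every world accessible from w4 that forces \neg c \to b (namely w4) also forces a \to \neg c.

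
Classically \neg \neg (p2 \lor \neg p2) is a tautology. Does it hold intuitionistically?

Yes

This is the double negation of excluded middle, which is intuitionistically derivable.
Assuming \neg (p2 \lor \neg p2): from p2 we'd get p2 \lor \neg p2, so \neg p2; but then p2 \lor \neg p2 again — contradiction. Hence \neg \neg (p2 \lor \neg p2).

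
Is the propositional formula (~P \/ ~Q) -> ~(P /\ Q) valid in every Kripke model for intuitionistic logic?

This is a constructively valid De Morgan direction (disjunction of negations to negated conjunction), which is intuitionistically derivable.
If ~P holds at a world then no accessible world forces P, hence none forces P /\ Q; likewise for ~Q.

Yes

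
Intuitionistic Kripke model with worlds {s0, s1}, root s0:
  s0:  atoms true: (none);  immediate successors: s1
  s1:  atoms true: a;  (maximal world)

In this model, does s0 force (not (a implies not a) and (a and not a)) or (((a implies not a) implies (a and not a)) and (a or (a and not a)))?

No

s0 does not force (not (a implies not a) and (a and not a)) or (((a implies not a) implies (a and not a)) and (a or (a and not a))): neither disjunct is forced at s0.
s0 does not force not (a implies not a) and (a and not a) since s0 fails a and not a.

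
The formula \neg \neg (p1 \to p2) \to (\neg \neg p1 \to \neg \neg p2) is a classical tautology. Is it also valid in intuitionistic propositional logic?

This is the distribution of double negation over implication, which is intuitionistically derivable.
Assume \neg \neg (p1 \to p2) and \neg \neg p1; suppose \neg p2. Then p1 \to p2 would give \neg p1 (by contraposition), contradicting \neg \neg p1; so \neg (p1 \to p2), contradicting \neg \neg (p1 \to p2). Hence \neg \neg p2.

Yes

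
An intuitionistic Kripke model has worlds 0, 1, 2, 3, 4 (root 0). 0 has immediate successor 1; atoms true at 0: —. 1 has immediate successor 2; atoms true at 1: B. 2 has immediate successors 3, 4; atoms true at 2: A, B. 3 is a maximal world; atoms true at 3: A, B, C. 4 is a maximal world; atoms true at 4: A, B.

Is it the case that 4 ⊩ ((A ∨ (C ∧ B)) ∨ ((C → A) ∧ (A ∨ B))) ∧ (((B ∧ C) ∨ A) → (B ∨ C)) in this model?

Yes

4 ⊩ ((A ∨ (C ∧ B)) ∨ ((C → A) ∧ (A ∨ B))) ∧ (((B ∧ C) ∨ A) → (B ∨ C)) since 4 forces both conjuncts.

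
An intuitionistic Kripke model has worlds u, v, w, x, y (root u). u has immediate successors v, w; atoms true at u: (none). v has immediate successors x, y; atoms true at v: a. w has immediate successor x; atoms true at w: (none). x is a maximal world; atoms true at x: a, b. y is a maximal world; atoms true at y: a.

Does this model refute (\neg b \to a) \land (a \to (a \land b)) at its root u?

u \nVdash (\neg b \to a) \land (a \to (a \land b)) since u fails a \to (a \land b).
So the root u does not force (\neg b \to a) \land (a \to (a \land b)); the model is a countermodel.

Yes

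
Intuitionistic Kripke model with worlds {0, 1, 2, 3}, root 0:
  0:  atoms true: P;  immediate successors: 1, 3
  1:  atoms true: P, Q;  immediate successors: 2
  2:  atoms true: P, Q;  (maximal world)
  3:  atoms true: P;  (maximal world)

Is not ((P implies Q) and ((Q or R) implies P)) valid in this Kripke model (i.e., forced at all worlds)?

No

Not every world: 0 does not force not ((P implies Q) and ((Q or R) implies P)).
0 does not force not ((P implies Q) and ((Q or R) implies P)) since 1 is accessible from 0 and 1 forces (P implies Q) and ((Q or R) implies P).
1 forces (P implies Q) and ((Q or R) implies P) since 1 forces both conjuncts.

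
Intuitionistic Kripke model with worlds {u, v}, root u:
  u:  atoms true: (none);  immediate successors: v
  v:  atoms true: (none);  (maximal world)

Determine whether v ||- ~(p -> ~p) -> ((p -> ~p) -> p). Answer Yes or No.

Yes

v ||- ~(p -> ~p) -> ((p -> ~p) -> p) vacuously: no world accessible from v forces the antecedent ~(p -> ~p).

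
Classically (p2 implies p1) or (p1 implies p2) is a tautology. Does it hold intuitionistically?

This is the Gödel–Dummett linearity axiom, which is not intuitionistically valid.
A Kripke countermodel: worlds u, v, w; order generated by u <= v, u <= w; atoms true at each world — u:{}; v:{p2}; w:{p1}.
u does not force (p2 implies p1) or (p1 implies p2): neither disjunct is forced at u.
u does not force p2 implies p1: at the accessible world v, v forces p2 but v does not force p1.
v lacks atom p1, so v does not force p1.
So the root u does not force the formula.

No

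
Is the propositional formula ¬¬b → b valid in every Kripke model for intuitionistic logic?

This is double-negation elimination, which is not intuitionistically valid.
A Kripke countermodel: worlds u, v; order generated by u ≤ v; atoms true at each world — u:{}; v:{b}.
u ⊮ ¬¬b → b: already at u itself, u ⊩ ¬¬b but u ⊮ b.
u lacks atom b, so u ⊮ b.
So the root u does not force the formula.

No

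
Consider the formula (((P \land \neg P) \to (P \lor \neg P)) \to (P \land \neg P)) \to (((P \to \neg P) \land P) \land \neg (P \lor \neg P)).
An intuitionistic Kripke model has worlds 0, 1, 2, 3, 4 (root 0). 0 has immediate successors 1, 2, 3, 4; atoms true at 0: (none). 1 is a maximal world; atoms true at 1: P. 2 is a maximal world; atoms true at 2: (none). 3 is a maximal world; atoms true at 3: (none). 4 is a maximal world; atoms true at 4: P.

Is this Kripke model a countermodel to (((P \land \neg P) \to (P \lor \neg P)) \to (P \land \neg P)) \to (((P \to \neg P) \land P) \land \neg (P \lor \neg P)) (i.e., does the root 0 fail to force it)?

0 \Vdash (((P \land \neg P) \to (P \lor \neg P)) \to (P \land \neg P)) \to (((P \to \neg P) \land P) \land \neg (P \lor \neg P)) vacuously: no world accessible from 0 forces the antecedent ((P \land \neg P) \to (P \lor \neg P)) \to (P \land \neg P).
So the root 0 forces (((P \land \neg P) \to (P \lor \neg P)) \to (P \land \neg P)) \to (((P \to \neg P) \land P) \land \neg (P \lor \neg P)); the model is not a countermodel.

No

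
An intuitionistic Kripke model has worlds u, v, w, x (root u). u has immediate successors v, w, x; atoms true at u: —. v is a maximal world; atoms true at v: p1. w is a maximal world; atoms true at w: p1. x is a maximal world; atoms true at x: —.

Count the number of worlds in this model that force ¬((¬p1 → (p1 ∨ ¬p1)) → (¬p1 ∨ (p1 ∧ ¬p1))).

2

u: does not force it — u ⊮ ¬((¬p1 → (p1 ∨ ¬p1)) → (¬p1 ∨ (p1 ∧ ¬p1))) since x is accessible from u and x ⊩ (¬p1 → (p1 ∨ ¬p1)) → (¬p1 ∨ (p1 ∧ ¬p1)).
v: forces it.
w: forces it.
x: does not force it — x ⊮ ¬((¬p1 → (p1 ∨ ¬p1)) → (¬p1 ∨ (p1 ∧ ¬p1))) since x is accessible from x and x ⊩ (¬p1 → (p1 ∨ ¬p1)) → (¬p1 ∨ (p1 ∧ ¬p1)).
Worlds forcing the formula: {v, w}.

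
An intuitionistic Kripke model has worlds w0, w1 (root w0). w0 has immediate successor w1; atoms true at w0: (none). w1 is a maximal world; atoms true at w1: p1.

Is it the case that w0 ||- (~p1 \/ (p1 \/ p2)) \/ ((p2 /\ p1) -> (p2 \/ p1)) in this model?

Yes

w0 ||- (~p1 \/ (p1 \/ p2)) \/ ((p2 /\ p1) -> (p2 \/ p1)) via the disjunct (p2 /\ p1) -> (p2 \/ p1).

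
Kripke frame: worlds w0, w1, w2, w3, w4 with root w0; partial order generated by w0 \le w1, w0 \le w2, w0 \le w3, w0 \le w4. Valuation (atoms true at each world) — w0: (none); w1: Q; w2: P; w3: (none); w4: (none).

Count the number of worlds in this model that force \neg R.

5

w0: forces it.
w1: forces it.
w2: forces it.
w3: forces it.
w4: forces it.
Worlds forcing the formula: {w0, w1, w2, w3, w4}.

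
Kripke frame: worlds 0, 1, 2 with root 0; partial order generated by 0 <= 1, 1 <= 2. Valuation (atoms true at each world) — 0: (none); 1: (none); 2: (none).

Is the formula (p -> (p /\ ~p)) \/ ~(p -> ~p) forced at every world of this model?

0 ||- (p -> (p /\ ~p)) \/ ~(p -> ~p) via the disjunct p -> (p /\ ~p).
Since the root 0 forces (p -> (p /\ ~p)) \/ ~(p -> ~p) and forcing is persistent (monotone upward), every world forces it.

Yes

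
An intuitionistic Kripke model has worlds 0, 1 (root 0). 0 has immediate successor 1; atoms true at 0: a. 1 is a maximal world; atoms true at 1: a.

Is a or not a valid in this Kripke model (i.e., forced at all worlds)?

Yes

0 forces a or not a via the disjunct a.
Since the root 0 forces a or not a and forcing is persistent (monotone upward), every world forces it.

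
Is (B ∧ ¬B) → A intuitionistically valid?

Yes

This is an instance of ex falso quodlibet, which is intuitionistically derivable.
No world can force both B and ¬B, so the antecedent B ∧ ¬B is never forced and the implication holds vacuously at every world.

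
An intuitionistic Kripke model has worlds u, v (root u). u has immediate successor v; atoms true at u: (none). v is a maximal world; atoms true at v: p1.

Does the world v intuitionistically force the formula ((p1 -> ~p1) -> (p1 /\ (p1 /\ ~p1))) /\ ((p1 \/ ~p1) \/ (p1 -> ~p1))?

Yes

v ||- ((p1 -> ~p1) -> (p1 /\ (p1 /\ ~p1))) /\ ((p1 \/ ~p1) \/ (p1 -> ~p1)) since v forces both conjuncts.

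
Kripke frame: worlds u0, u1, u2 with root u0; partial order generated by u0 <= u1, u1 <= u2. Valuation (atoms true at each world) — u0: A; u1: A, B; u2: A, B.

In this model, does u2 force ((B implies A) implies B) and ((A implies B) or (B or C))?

u2 forces ((B implies A) implies B) and ((A implies B) or (B or C)) since u2 forces both conjuncts.

Yes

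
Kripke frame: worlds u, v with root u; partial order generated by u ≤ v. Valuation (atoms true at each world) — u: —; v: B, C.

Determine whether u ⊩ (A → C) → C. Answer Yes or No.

u ⊮ (A → C) → C: already at u itself, u ⊩ A → C but u ⊮ C.
u lacks atom C, so u ⊮ C.

No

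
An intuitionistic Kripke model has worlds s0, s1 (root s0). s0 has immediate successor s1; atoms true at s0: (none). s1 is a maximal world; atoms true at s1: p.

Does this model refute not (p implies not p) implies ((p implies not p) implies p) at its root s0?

No

s0 forces not (p implies not p) implies ((p implies not p) implies p): every world accessible from s0 that forces not (p implies not p) (namely s0, s1) also forces (p implies not p) implies p.
So the root s0 forces not (p implies not p) implies ((p implies not p) implies p); the model is not a countermodel.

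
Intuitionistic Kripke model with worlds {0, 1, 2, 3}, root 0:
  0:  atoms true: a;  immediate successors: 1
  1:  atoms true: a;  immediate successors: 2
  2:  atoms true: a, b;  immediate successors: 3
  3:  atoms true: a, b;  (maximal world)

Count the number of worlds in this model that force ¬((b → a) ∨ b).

0: does not force it — 0 ⊮ ¬((b → a) ∨ b) since 0 is accessible from 0 and 0 ⊩ (b → a) ∨ b.
1: does not force it — 1 ⊮ ¬((b → a) ∨ b) since 1 is accessible from 1 and 1 ⊩ (b → a) ∨ b.
2: does not force it.
3: does not force it.
Worlds forcing the formula: { }.

0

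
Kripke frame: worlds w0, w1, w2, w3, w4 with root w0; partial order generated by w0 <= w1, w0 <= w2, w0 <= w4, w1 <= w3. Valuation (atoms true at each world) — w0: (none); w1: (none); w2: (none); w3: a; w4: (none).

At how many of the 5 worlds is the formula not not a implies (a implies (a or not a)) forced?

w0: forces it.
w1: forces it.
w2: forces it.
w3: forces it.
w4: forces it.
Worlds forcing the formula: {w0, w1, w2, w3, w4}.

5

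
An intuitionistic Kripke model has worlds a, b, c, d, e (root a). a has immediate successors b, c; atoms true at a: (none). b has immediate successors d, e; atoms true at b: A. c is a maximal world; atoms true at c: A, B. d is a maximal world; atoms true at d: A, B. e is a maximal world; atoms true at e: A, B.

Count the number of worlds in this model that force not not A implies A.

4

a: does not force it — a does not force not not A implies A: already at a itself, a forces not not A but a does not force A.
b: forces it.
c: forces it.
d: forces it.
e: forces it.
Worlds forcing the formula: {b, c, d, e}.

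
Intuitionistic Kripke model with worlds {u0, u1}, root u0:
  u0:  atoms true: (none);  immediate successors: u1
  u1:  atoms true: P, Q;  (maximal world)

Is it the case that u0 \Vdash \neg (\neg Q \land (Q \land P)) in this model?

u0 \Vdash \neg (\neg Q \land (Q \land P)): no world accessible from u0 forces \neg Q \land (Q \land P).

Yes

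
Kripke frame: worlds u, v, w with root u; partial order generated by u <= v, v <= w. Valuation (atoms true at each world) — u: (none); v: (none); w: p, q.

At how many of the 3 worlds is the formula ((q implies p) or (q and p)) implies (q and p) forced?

u: does not force it — u does not force ((q implies p) or (q and p)) implies (q and p): already at u itself, u forces (q implies p) or (q and p) but u does not force q and p.
v: does not force it — v does not force ((q implies p) or (q and p)) implies (q and p): already at v itself, v forces (q implies p) or (q and p) but v does not force q and p.
w: forces it.
Worlds forcing the formula: {w}.

1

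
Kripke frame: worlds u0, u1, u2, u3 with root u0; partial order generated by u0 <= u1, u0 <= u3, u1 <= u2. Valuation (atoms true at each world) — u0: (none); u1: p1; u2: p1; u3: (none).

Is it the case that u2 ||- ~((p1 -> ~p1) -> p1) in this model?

u2 ||-/- ~((p1 -> ~p1) -> p1) since u2 is accessible from u2 and u2 ||- (p1 -> ~p1) -> p1.
u2 ||- (p1 -> ~p1) -> p1 vacuously: no world accessible from u2 forces the antecedent p1 -> ~p1.

No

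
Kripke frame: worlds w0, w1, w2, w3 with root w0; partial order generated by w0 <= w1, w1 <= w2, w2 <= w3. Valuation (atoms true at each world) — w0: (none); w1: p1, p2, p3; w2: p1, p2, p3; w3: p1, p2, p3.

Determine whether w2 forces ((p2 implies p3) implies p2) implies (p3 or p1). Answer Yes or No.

Yes

w2 forces ((p2 implies p3) implies p2) implies (p3 or p1): every world accessible from w2 that forces (p2 implies p3) implies p2 (namely w2, w3) also forces p3 or p1.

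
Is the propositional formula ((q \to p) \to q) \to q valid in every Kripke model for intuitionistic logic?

This is Peirce's law, which is not intuitionistically valid.
A Kripke countermodel: worlds 0, 1; order generated by 0 \le 1; atoms true at each world — 0:{}; 1:{q}.
0 \nVdash ((q \to p) \to q) \to q: already at 0 itself, 0 \Vdash (q \to p) \to q but 0 \nVdash q.
0 lacks atom q, so 0 \nVdash q.
So the root 0 does not force the formula.

No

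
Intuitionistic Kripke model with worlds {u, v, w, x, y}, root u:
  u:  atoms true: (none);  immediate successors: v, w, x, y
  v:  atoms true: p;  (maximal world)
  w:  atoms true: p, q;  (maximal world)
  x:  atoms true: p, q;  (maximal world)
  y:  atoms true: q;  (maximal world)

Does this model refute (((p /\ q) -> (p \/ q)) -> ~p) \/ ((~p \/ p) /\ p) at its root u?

u ||-/- (((p /\ q) -> (p \/ q)) -> ~p) \/ ((~p \/ p) /\ p): neither disjunct is forced at u.
u ||-/- ((p /\ q) -> (p \/ q)) -> ~p: already at u itself, u ||- (p /\ q) -> (p \/ q) but u ||-/- ~p.
u ||-/- ~p since v is accessible from u and v ||- p.
So the root u does not force (((p /\ q) -> (p \/ q)) -> ~p) \/ ((~p \/ p) /\ p); the model is a countermodel.

Yes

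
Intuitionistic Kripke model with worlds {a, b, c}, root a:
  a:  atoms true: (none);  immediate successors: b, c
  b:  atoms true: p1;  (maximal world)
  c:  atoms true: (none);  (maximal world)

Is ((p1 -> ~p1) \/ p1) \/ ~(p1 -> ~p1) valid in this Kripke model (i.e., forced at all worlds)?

Not every world: a ||-/- ((p1 -> ~p1) \/ p1) \/ ~(p1 -> ~p1).
a ||-/- ((p1 -> ~p1) \/ p1) \/ ~(p1 -> ~p1): neither disjunct is forced at a.
a ||-/- (p1 -> ~p1) \/ p1: neither disjunct is forced at a.

No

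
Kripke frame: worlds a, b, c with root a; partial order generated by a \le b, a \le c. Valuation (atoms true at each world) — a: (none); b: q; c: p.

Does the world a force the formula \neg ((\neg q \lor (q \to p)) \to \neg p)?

No

a \nVdash \neg ((\neg q \lor (q \to p)) \to \neg p) since b is accessible from a and b \Vdash (\neg q \lor (q \to p)) \to \neg p.
b \Vdash (\neg q \lor (q \to p)) \to \neg p vacuously: no world accessible from b forces the antecedent \neg q \lor (q \to p).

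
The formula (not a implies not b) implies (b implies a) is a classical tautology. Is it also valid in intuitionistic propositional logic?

This is the converse of contraposition, which is not intuitionistically valid.
A Kripke countermodel: worlds w0, w1; order generated by w0 <= w1; atoms true at each world — w0:{b}; w1:{a,b}.
w0 does not force (not a implies not b) implies (b implies a): already at w0 itself, w0 forces not a implies not b but w0 does not force b implies a.
w0 does not force b implies a: already at w0 itself, w0 forces b but w0 does not force a.
w0 lacks atom a, so w0 does not force a.
So the root w0 does not force the formula.

No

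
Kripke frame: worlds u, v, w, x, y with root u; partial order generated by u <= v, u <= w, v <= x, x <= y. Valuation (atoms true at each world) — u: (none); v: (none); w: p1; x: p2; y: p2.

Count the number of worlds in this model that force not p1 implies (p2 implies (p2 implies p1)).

u: does not force it — u does not force not p1 implies (p2 implies (p2 implies p1)): at the accessible world v, v forces not p1 but v does not force p2 implies (p2 implies p1).
v: does not force it.
w: forces it.
x: does not force it.
y: does not force it.
Worlds forcing the formula: {w}.

1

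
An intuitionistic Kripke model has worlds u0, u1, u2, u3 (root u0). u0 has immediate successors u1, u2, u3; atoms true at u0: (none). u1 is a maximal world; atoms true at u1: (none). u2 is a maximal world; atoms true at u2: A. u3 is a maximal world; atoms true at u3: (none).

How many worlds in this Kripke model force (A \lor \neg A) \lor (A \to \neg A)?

3

u0: does not force it — u0 \nVdash (A \lor \neg A) \lor (A \to \neg A): neither disjunct is forced at u0.
u1: forces it.
u2: forces it.
u3: forces it.
Worlds forcing the formula: {u1, u2, u3}.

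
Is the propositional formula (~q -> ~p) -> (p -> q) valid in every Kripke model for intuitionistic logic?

No

This is the converse of contraposition, which is not intuitionistically valid.
A Kripke countermodel: worlds u0, u1; order generated by u0 <= u1; atoms true at each world — u0:{p}; u1:{p,q}.
u0 ||-/- (~q -> ~p) -> (p -> q): already at u0 itself, u0 ||- ~q -> ~p but u0 ||-/- p -> q.
u0 ||-/- p -> q: already at u0 itself, u0 ||- p but u0 ||-/- q.
u0 lacks atom q, so u0 ||-/- q.
So the root u0 does not force the formula.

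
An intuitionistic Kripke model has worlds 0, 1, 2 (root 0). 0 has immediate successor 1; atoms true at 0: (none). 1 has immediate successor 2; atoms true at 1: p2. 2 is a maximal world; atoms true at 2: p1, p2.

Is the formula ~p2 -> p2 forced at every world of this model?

0 ||- ~p2 -> p2 vacuously: no world accessible from 0 forces the antecedent ~p2.
Since the root 0 forces ~p2 -> p2 and forcing is persistent (monotone upward), every world forces it.

Yes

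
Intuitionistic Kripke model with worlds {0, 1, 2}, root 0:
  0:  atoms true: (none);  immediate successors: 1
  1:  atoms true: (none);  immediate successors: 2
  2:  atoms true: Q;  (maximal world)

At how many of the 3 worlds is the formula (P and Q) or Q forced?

1

0: does not force it — 0 does not force (P and Q) or Q: neither disjunct is forced at 0.
1: does not force it — 1 does not force (P and Q) or Q: neither disjunct is forced at 1.
2: forces it.
Worlds forcing the formula: {2}.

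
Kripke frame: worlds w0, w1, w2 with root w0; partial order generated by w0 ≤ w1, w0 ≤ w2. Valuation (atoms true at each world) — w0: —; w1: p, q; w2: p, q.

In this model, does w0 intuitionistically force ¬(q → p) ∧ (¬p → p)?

w0 ⊮ ¬(q → p) ∧ (¬p → p) since w0 fails ¬(q → p).

No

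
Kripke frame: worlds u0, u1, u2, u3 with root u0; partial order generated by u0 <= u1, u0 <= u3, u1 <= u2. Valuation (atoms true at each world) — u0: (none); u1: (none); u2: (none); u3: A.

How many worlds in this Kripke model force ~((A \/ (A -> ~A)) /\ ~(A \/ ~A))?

4

u0: forces it.
u1: forces it.
u2: forces it.
u3: forces it.
Worlds forcing the formula: {u0, u1, u2, u3}.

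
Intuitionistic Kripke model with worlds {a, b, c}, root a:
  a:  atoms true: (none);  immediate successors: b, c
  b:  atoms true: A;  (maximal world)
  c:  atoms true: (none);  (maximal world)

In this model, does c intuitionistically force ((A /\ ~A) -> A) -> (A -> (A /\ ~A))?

Yes

c ||- ((A /\ ~A) -> A) -> (A -> (A /\ ~A)): every world accessible from c that forces (A /\ ~A) -> A (namely c) also forces A -> (A /\ ~A).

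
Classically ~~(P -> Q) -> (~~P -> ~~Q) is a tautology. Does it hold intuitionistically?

This is the distribution of double negation over implication, which is intuitionistically derivable.
Assume ~~(P -> Q) and ~~P; suppose ~Q. Then P -> Q would give ~P (by contraposition), contradicting ~~P; so ~(P -> Q), contradicting ~~(P -> Q). Hence ~~Q.

Yes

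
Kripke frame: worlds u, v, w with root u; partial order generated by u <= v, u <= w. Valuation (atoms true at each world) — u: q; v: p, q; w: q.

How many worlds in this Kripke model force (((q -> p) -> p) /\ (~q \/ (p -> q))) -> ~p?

1

u: does not force it — u ||-/- (((q -> p) -> p) /\ (~q \/ (p -> q))) -> ~p: already at u itself, u ||- ((q -> p) -> p) /\ (~q \/ (p -> q)) but u ||-/- ~p.
v: does not force it.
w: forces it.
Worlds forcing the formula: {w}.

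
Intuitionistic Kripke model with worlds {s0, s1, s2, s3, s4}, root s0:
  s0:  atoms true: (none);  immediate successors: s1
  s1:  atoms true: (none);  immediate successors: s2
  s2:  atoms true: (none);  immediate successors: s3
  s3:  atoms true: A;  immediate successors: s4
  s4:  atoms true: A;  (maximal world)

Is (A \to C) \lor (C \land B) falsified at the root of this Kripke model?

Yes

s0 \nVdash (A \to C) \lor (C \land B): neither disjunct is forced at s0.
s0 \nVdash A \to C: at the accessible world s3, s3 \Vdash A but s3 \nVdash C.
s3 lacks atom C, so s3 \nVdash C.
So the root s0 does not force (A \to C) \lor (C \land B); the model is a countermodel.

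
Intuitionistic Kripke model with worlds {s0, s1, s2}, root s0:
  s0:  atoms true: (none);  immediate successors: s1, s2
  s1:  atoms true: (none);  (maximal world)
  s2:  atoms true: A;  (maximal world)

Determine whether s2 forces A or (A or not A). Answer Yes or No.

s2 forces A or (A or not A) via the disjunct A.

Yes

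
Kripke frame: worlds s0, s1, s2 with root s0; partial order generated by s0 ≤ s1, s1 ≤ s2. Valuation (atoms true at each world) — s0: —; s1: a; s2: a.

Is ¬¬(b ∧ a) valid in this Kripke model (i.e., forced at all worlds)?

Not every world: s0 ⊮ ¬¬(b ∧ a).
s0 ⊮ ¬¬(b ∧ a) since s0 is accessible from s0 and s0 ⊩ ¬(b ∧ a).
s0 ⊩ ¬(b ∧ a): no world accessible from s0 forces b ∧ a.

No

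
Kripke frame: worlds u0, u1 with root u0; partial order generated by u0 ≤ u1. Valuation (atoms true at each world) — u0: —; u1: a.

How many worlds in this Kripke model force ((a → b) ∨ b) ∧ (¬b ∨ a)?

u0: does not force it — u0 ⊮ ((a → b) ∨ b) ∧ (¬b ∨ a) since u0 fails (a → b) ∨ b.
u1: does not force it.
Worlds forcing the formula: { }.

0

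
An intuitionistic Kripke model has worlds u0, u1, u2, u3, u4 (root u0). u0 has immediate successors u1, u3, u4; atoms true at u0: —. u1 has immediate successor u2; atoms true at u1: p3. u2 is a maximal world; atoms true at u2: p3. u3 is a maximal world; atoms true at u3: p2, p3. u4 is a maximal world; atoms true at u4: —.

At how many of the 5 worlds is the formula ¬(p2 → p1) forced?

1

u0: does not force it — u0 ⊮ ¬(p2 → p1) since u1 is accessible from u0 and u1 ⊩ p2 → p1.
u1: does not force it — u1 ⊮ ¬(p2 → p1) since u1 is accessible from u1 and u1 ⊩ p2 → p1.
u2: does not force it.
u3: forces it.
u4: does not force it.
Worlds forcing the formula: {u3}.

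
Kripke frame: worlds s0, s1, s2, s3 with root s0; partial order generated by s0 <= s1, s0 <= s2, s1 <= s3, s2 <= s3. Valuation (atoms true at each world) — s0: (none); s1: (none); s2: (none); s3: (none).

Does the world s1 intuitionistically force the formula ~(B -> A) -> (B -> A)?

Yes

s1 ||- ~(B -> A) -> (B -> A) vacuously: no world accessible from s1 forces the antecedent ~(B -> A).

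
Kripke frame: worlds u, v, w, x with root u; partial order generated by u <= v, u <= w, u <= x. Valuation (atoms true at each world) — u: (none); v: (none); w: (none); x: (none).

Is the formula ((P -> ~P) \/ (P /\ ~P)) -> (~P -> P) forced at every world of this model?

Not every world: u ||-/- ((P -> ~P) \/ (P /\ ~P)) -> (~P -> P).
u ||-/- ((P -> ~P) \/ (P /\ ~P)) -> (~P -> P): already at u itself, u ||- (P -> ~P) \/ (P /\ ~P) but u ||-/- ~P -> P.
u ||-/- ~P -> P: already at u itself, u ||- ~P but u ||-/- P.

No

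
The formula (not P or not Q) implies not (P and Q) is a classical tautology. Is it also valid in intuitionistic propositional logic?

This is a constructively valid De Morgan direction (disjunction of negations to negated conjunction), which is intuitionistically derivable.
If not P holds at a world then no accessible world forces P, hence none forces P and Q; likewise for not Q.

Yes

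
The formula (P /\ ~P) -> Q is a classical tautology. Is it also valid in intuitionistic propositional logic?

Yes

This is an instance of ex falso quodlibet, which is intuitionistically derivable.
No world can force both P and ~P, so the antecedent P /\ ~P is never forced and the implication holds vacuously at every world.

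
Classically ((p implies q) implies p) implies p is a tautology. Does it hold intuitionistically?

No

This is Peirce's law, which is not intuitionistically valid.
A Kripke countermodel: worlds a, b; order generated by a <= b; atoms true at each world — a:{}; b:{p}.
a does not force ((p implies q) implies p) implies p: already at a itself, a forces (p implies q) implies p but a does not force p.
a lacks atom p, so a does not force p.
So the root a does not force the formula.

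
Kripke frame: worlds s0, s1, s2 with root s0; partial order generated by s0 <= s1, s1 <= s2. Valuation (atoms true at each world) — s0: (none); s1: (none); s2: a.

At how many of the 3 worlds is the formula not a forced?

s0: does not force it — s0 does not force not a since s2 is accessible from s0 and s2 forces a.
s1: does not force it.
s2: does not force it.
Worlds forcing the formula: { }.

0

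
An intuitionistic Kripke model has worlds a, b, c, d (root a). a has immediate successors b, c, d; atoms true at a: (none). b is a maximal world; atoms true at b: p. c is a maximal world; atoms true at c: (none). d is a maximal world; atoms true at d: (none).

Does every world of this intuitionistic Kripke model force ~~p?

Not every world: a ||-/- ~~p.
a ||-/- ~~p since c is accessible from a and c ||- ~p.
c ||- ~p: no world accessible from c forces p.

No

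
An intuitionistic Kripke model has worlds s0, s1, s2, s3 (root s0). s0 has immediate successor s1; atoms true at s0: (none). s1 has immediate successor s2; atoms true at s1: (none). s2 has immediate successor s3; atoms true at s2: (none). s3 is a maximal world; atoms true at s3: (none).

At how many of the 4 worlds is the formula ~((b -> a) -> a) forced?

4

s0: forces it.
s1: forces it.
s2: forces it.
s3: forces it.
Worlds forcing the formula: {s0, s1, s2, s3}.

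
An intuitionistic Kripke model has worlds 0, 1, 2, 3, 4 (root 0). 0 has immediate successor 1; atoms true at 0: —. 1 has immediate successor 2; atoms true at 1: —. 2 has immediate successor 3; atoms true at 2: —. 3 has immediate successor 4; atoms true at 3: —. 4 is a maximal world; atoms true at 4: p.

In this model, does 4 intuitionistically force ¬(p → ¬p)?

Yes

4 ⊩ ¬(p → ¬p): no world accessible from 4 forces p → ¬p.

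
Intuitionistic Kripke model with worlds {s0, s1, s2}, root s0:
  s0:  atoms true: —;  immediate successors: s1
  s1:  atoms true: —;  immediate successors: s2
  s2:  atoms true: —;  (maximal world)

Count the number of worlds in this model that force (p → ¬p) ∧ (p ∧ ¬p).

0

s0: does not force it — s0 ⊮ (p → ¬p) ∧ (p ∧ ¬p) since s0 fails p ∧ ¬p.
s1: does not force it.
s2: does not force it.
Worlds forcing the formula: { }.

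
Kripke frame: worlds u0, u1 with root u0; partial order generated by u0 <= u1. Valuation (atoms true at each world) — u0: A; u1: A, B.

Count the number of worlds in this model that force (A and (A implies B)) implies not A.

u0: does not force it — u0 does not force (A and (A implies B)) implies not A: at the accessible world u1, u1 forces A and (A implies B) but u1 does not force not A.
u1: does not force it — u1 does not force (A and (A implies B)) implies not A: already at u1 itself, u1 forces A and (A implies B) but u1 does not force not A.
Worlds forcing the formula: { }.

0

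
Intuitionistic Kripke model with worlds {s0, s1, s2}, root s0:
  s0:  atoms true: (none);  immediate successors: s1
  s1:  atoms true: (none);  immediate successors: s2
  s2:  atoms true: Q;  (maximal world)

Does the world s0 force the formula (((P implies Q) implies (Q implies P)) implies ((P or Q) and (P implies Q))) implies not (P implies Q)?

No

s0 does not force (((P implies Q) implies (Q implies P)) implies ((P or Q) and (P implies Q))) implies not (P implies Q): already at s0 itself, s0 forces ((P implies Q) implies (Q implies P)) implies ((P or Q) and (P implies Q)) but s0 does not force not (P implies Q).
s0 does not force not (P implies Q) since s0 is accessible from s0 and s0 forces P implies Q.
s0 forces P implies Q vacuously: no world accessible from s0 forces the antecedent P.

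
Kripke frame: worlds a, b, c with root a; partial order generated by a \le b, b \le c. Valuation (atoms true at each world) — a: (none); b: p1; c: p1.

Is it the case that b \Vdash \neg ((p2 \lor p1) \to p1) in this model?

No

b \nVdash \neg ((p2 \lor p1) \to p1) since b is accessible from b and b \Vdash (p2 \lor p1) \to p1.
b \Vdash (p2 \lor p1) \to p1: every world accessible from b that forces p2 \lor p1 (namely b, c) also forces p1.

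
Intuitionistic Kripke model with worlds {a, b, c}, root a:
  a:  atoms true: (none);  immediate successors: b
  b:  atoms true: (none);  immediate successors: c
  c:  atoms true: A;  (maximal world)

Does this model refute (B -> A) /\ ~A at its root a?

a ||-/- (B -> A) /\ ~A since a fails ~A.
So the root a does not force (B -> A) /\ ~A; the model is a countermodel.

Yes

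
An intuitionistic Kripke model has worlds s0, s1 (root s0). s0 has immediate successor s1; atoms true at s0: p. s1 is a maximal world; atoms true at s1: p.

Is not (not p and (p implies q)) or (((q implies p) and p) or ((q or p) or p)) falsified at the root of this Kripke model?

No

s0 forces not (not p and (p implies q)) or (((q implies p) and p) or ((q or p) or p)) via the disjunct not (not p and (p implies q)).
So the root s0 forces not (not p and (p implies q)) or (((q implies p) and p) or ((q or p) or p)); the model is not a countermodel.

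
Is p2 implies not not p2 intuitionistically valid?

This is double-negation introduction, which is intuitionistically derivable.
If a world forces p2 then every accessible world forces p2 (persistence), so none forces not p2; hence not not p2.

Yes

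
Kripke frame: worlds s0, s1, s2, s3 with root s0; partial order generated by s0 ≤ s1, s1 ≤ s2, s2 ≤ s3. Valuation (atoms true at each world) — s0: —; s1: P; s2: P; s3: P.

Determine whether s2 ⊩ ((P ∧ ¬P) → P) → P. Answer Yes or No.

s2 ⊩ ((P ∧ ¬P) → P) → P: every world accessible from s2 that forces (P ∧ ¬P) → P (namely s2, s3) also forces P.

Yes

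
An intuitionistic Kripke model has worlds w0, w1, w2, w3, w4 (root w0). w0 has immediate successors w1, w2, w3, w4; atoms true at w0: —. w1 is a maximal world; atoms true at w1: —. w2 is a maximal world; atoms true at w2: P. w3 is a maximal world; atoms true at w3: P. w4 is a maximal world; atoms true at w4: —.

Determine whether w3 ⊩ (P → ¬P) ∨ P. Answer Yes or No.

Yes

w3 ⊩ (P → ¬P) ∨ P via the disjunct P.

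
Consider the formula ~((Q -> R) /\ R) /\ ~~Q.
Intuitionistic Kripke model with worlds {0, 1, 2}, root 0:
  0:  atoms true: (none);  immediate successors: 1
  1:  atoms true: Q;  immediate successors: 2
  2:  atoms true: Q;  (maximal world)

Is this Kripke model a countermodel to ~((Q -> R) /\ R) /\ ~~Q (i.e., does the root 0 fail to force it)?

0 ||- ~((Q -> R) /\ R) /\ ~~Q since 0 forces both conjuncts.
So the root 0 forces ~((Q -> R) /\ R) /\ ~~Q; the model is not a countermodel.

No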